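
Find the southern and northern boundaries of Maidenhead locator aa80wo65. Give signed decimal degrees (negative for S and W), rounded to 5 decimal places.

-89.39583, -89.39167

Field A=0, A=0: +0·20° lon, +0·10° lat → SW at lon -180°, lat -90°.
Square 8, 0: +8·2° lon, +0·1° lat → SW at lon -164°, lat -90°.
Subsquare w=22, o=14: +22·0.0833333° lon, +14·0.0416667° lat → SW at lon -162.167°, lat -89.4167°.
Extended square 6, 5: +6·0.00833333° lon, +5·0.00416667° lat → SW at lon -162.117°, lat -89.3958°.
Cell spans 0.00833333° lon × 0.00416667° lat.
south -89.39583, north -89.39167.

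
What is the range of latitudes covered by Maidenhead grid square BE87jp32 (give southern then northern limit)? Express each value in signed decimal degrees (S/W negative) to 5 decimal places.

-42.36667, -42.36250

Field B=1, E=4: +1·20° lon, +4·10° lat → SW at lon -160°, lat -50°.
Square 8, 7: +8·2° lon, +7·1° lat → SW at lon -144°, lat -43°.
Subsquare j=9, p=15: +9·0.0833333° lon, +15·0.0416667° lat → SW at lon -143.25°, lat -42.375°.
Extended square 3, 2: +3·0.00833333° lon, +2·0.00416667° lat → SW at lon -143.225°, lat -42.3667°.
Cell spans 0.00833333° lon × 0.00416667° lat.
south -42.36667, north -42.36250.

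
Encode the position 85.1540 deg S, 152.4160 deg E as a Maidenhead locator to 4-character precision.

QA64

Shift to the Maidenhead origin (180°W, 90°S): lon 332.42, lat 4.85.
Field: 332.42/20 → 16 → Q, 4.85/10 → 0 → A; chars QA.
Square: 12.42/2 → 6, 4.85/1 → 4; chars 64.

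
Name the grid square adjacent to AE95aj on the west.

Longitude subsquare a = 0; −1 → -1, wraps to 23 = x, carry into square.
Longitude square 9; −1 → 8.
The latitude characters are unchanged.

AE85xj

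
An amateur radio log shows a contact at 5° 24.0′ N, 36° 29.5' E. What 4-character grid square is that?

KJ85

Add 180° to longitude and 90° to latitude: 216.49, 95.40.
Field: lon ⌊216.49/20⌋ = 10 → K; lat ⌊95.40/10⌋ = 9 → J.
Square: lon ⌊16.49/2⌋ = 8; lat ⌊5.40/1⌋ = 5.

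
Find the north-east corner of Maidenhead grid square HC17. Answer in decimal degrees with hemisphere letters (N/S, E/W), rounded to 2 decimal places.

Field H=7, C=2: +7·20° lon, +2·10° lat → SW at lon -40°, lat -70°.
Square 1, 7: +1·2° lon, +7·1° lat → SW at lon -38°, lat -63°.
Cell spans 2° lon × 1° lat. NE corner is SW corner plus one full cell.
latitude 62.00° S, longitude 36.00° W.

62.00° S, 36.00° W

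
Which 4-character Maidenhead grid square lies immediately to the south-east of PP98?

Longitude square 9; +1 → 10, wraps to 0, carry into field.
Longitude field P = 15; +1 → 16 = Q.
Latitude square 8; −1 → 7.

QP07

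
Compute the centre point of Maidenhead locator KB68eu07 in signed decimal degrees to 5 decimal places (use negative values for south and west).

Field K=10, B=1: +10·20° lon, +1·10° lat → SW at lon 20°, lat -80°.
Square 6, 8: +6·2° lon, +8·1° lat → SW at lon 32°, lat -72°.
Subsquare e=4, u=20: +4·0.0833333° lon, +20·0.0416667° lat → SW at lon 32.3333°, lat -71.1667°.
Extended square 0, 7: +0·0.00833333° lon, +7·0.00416667° lat → SW at lon 32.3333°, lat -71.1375°.
Cell spans 0.00833333° lon × 0.00416667° lat. Centre is SW corner plus half of each.
latitude -71.13542, longitude 32.33750.

-71.13542, 32.33750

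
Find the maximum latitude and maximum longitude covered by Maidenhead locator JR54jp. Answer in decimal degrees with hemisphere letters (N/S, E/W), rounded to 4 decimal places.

84.6667° N, 10.8333° E

Field J=9, R=17: +9·20° lon, +17·10° lat → SW at lon 0°, lat 80°.
Square 5, 4: +5·2° lon, +4·1° lat → SW at lon 10°, lat 84°.
Subsquare j=9, p=15: +9·0.0833333° lon, +15·0.0416667° lat → SW at lon 10.75°, lat 84.625°.
Cell spans 0.0833333° lon × 0.0416667° lat. NE corner is SW corner plus one full cell.
latitude 84.6667° N, longitude 10.8333° E.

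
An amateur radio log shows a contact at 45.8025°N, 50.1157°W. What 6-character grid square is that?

GN45wt

Add 180° to longitude and 90° to latitude: 129.8843, 135.8025.
Field (20°×10°, letters A–R): lon ⌊129.8843/20⌋ = 6 → G; lat ⌊135.8025/10⌋ = 13 → N.
Square (2°×1°, digits 0–9): lon ⌊9.8843/2⌋ = 4; lat ⌊5.8025/1⌋ = 5.
Subsquare (5′×2.5′, letters a–x): lon ⌊1.8843/0.0833333⌋ = 22 → w; lat ⌊0.8025/0.0416667⌋ = 19 → t.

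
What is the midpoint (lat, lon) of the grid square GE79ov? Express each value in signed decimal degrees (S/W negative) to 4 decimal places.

Field G=6, E=4: +6·20° lon, +4·10° lat → SW at lon -60°, lat -50°.
Square 7, 9: +7·2° lon, +9·1° lat → SW at lon -46°, lat -41°.
Subsquare o=14, v=21: +14·0.0833333° lon, +21·0.0416667° lat → SW at lon -44.8333°, lat -40.125°.
Cell spans 0.0833333° lon × 0.0416667° lat. Centre is SW corner plus half of each.
latitude -40.1042, longitude -44.7917.

-40.1042, -44.7917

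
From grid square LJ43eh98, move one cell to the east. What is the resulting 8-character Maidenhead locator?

Longitude extended square 9; +1 → 10, wraps to 0, carry into subsquare.
Longitude subsquare e = 4; +1 → 5 = f.
The latitude characters are unchanged.

LJ43fh08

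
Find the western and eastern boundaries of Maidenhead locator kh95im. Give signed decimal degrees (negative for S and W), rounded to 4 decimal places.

38.6667, 38.7500

Field K=10, H=7: +10·20° lon, +7·10° lat → SW at lon 20°, lat -20°.
Square 9, 5: +9·2° lon, +5·1° lat → SW at lon 38°, lat -15°.
Subsquare i=8, m=12: +8·0.0833333° lon, +12·0.0416667° lat → SW at lon 38.6667°, lat -14.5°.
Cell spans 0.0833333° lon × 0.0416667° lat.
west 38.6667, east 38.7500.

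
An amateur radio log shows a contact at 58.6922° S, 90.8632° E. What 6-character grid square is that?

ND51kh

Offset from 180°W / 90°S: lon 270.8632°, lat 31.3078°.
Field (20°×10°, letters A–R): lon ⌊270.8632/20⌋ = 13 → N; lat ⌊31.3078/10⌋ = 3 → D.
Square (2°×1°, digits 0–9): lon ⌊10.8632/2⌋ = 5; lat ⌊1.3078/1⌋ = 1.
Subsquare (5′×2.5′, letters a–x): lon ⌊0.8632/0.0833333⌋ = 10 → k; lat ⌊0.3078/0.0416667⌋ = 7 → h.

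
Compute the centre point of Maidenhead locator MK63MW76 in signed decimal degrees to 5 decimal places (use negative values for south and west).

13.94375, 73.06250

Field M=12, K=10: +12·20° lon, +10·10° lat → SW at lon 60°, lat 10°.
Square 6, 3: +6·2° lon, +3·1° lat → SW at lon 72°, lat 13°.
Subsquare m=12, w=22: +12·0.0833333° lon, +22·0.0416667° lat → SW at lon 73°, lat 13.9167°.
Extended square 7, 6: +7·0.00833333° lon, +6·0.00416667° lat → SW at lon 73.0583°, lat 13.9417°.
Cell spans 0.00833333° lon × 0.00416667° lat. Centre is SW corner plus half of each.
latitude 13.94375, longitude 73.06250.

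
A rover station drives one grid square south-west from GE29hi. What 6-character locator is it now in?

GE29gh

Longitude subsquare h = 7; −1 → 6 = g.
Latitude subsquare i = 8; −1 → 7 = h.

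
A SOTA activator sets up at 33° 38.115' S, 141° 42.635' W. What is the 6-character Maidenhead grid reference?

BF96di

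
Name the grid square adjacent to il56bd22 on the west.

IL56bd12

Longitude extended square 2; −1 → 1.
The latitude characters are unchanged.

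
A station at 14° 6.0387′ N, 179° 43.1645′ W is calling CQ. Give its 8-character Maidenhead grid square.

Shift to the Maidenhead origin (180°W, 90°S): lon 0.28059, lat 104.10065.
Field: lon ⌊0.28059/20⌋ = 0 → A; lat ⌊104.10065/10⌋ = 10 → K.
Square: lon ⌊0.28059/2⌋ = 0; lat ⌊4.10065/1⌋ = 4.
Subsquare: lon ⌊0.28059/0.0833333⌋ = 3 → d; lat ⌊0.10065/0.0416667⌋ = 2 → c.
Extended square: lon ⌊0.03059/0.00833333⌋ = 3; lat ⌊0.01731/0.00416667⌋ = 4.

AK04dc34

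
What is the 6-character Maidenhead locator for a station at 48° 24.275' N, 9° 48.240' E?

JN48vj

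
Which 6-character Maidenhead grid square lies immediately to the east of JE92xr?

Longitude subsquare x = 23; +1 → 24, wraps to 0 = a, carry into square.
Longitude square 9; +1 → 10, wraps to 0, carry into field.
Longitude field J = 9; +1 → 10 = K.
The latitude characters are unchanged.

KE02ar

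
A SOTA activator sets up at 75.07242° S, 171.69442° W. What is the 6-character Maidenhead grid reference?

AB44dw

Shift to the Maidenhead origin (180°W, 90°S): lon 8.3056, lat 14.9276.
Field (20°×10°, letters A–R): 8.3056/20 → 0 → A, 14.9276/10 → 1 → B; chars AB.
Square (2°×1°, digits 0–9): 8.3056/2 → 4, 4.9276/1 → 4; chars 44.
Subsquare (5′×2.5′, letters a–x): 0.3056/0.0833333 → 3 → d, 0.9276/0.0416667 → 22 → w; chars dw.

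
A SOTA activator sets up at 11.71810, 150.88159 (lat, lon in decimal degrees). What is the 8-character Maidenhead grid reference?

QK51kr52

Shift to the Maidenhead origin (180°W, 90°S): lon 330.88159, lat 101.71810.
Field: lon ⌊330.88159/20⌋ = 16 → Q; lat ⌊101.71810/10⌋ = 10 → K.
Square: lon ⌊10.88159/2⌋ = 5; lat ⌊1.71810/1⌋ = 1.
Subsquare: lon ⌊0.88159/0.0833333⌋ = 10 → k; lat ⌊0.71810/0.0416667⌋ = 17 → r.
Extended square: lon ⌊0.04826/0.00833333⌋ = 5; lat ⌊0.00977/0.00416667⌋ = 2.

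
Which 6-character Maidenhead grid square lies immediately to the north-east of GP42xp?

Longitude subsquare x = 23; +1 → 24, wraps to 0 = a, carry into square.
Longitude square 4; +1 → 5.
Latitude subsquare p = 15; +1 → 16 = q.

GP52aq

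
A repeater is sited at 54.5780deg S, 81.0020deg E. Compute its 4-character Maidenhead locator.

Offset from 180°W / 90°S: lon 261.00°, lat 35.42°.
Field: 261.00/20 → 13 → N, 35.42/10 → 3 → D; chars ND.
Square: 1.00/2 → 0, 5.42/1 → 5; chars 05.

ND05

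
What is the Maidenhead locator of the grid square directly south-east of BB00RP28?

BB00rp37

Longitude extended square 2; +1 → 3.
Latitude extended square 8; −1 → 7.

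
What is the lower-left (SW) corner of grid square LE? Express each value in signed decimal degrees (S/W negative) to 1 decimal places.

-50.0, 40.0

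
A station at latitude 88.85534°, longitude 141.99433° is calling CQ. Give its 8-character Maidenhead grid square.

QR08xu95

Add 180° to longitude and 90° to latitude: 321.99433, 178.85534.
Field: 321.99433/20 → 16 → Q, 178.85534/10 → 17 → R; chars QR.
Square: 1.99433/2 → 0, 8.85534/1 → 8; chars 08.
Subsquare: 1.99433/0.0833333 → 23 → x, 0.85534/0.0416667 → 20 → u; chars xu.
Extended square: 0.07766/0.00833333 → 9, 0.02201/0.00416667 → 5; chars 95.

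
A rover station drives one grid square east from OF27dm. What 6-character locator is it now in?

OF27em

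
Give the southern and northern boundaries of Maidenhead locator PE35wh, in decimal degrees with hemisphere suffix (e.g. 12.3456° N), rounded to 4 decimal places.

44.7083° S, 44.6667° S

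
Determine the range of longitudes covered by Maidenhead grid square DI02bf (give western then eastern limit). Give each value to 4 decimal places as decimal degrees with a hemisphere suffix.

119.9167° W, 119.8333° W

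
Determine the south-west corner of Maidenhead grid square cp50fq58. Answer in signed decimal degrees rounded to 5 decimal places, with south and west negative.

60.70000, -129.54167

Field C=2, P=15: +2·20° lon, +15·10° lat → SW at lon -140°, lat 60°.
Square 5, 0: +5·2° lon, +0·1° lat → SW at lon -130°, lat 60°.
Subsquare f=5, q=16: +5·0.0833333° lon, +16·0.0416667° lat → SW at lon -129.583°, lat 60.6667°.
Extended square 5, 8: +5·0.00833333° lon, +8·0.00416667° lat → SW at lon -129.542°, lat 60.7°.
latitude 60.70000, longitude -129.54167.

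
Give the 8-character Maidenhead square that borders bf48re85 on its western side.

Longitude extended square 8; −1 → 7.
The latitude characters are unchanged.

BF48re75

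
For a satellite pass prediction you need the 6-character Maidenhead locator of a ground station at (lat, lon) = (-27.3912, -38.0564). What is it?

Offset from 180°W / 90°S: lon 141.9436°, lat 62.6088°.
Field (20°×10°, letters A–R): 141.9436/20 → 7 → H, 62.6088/10 → 6 → G; chars HG.
Square (2°×1°, digits 0–9): 1.9436/2 → 0, 2.6088/1 → 2; chars 02.
Subsquare (5′×2.5′, letters a–x): 1.9436/0.0833333 → 23 → x, 0.6088/0.0416667 → 14 → o; chars xo.

HG02xo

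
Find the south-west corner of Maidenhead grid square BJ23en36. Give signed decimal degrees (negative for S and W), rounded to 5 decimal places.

3.56667, -155.64167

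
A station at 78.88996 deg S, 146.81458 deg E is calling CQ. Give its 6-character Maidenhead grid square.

Offset from 180°W / 90°S: lon 326.8146°, lat 11.1100°.
Field (20°×10°, letters A–R): lon ⌊326.8146/20⌋ = 16 → Q; lat ⌊11.1100/10⌋ = 1 → B.
Square (2°×1°, digits 0–9): lon ⌊6.8146/2⌋ = 3; lat ⌊1.1100/1⌋ = 1.
Subsquare (5′×2.5′, letters a–x): lon ⌊0.8146/0.0833333⌋ = 9 → j; lat ⌊0.1100/0.0416667⌋ = 2 → c.

QB31jc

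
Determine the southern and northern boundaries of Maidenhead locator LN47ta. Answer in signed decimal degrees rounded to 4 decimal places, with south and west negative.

Field L=11, N=13: +11·20° lon, +13·10° lat → SW at lon 40°, lat 40°.
Square 4, 7: +4·2° lon, +7·1° lat → SW at lon 48°, lat 47°.
Subsquare t=19, a=0: +19·0.0833333° lon, +0·0.0416667° lat → SW at lon 49.5833°, lat 47°.
Cell spans 0.0833333° lon × 0.0416667° lat.
south 47.0000, north 47.0417.

47.0000, 47.0417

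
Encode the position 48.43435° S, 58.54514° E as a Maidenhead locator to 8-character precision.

LE91gn55

Offset from 180°W / 90°S: lon 238.54514°, lat 41.56565°.
Field: lon ⌊238.54514/20⌋ = 11 → L; lat ⌊41.56565/10⌋ = 4 → E.
Square: lon ⌊18.54514/2⌋ = 9; lat ⌊1.56565/1⌋ = 1.
Subsquare: lon ⌊0.54514/0.0833333⌋ = 6 → g; lat ⌊0.56565/0.0416667⌋ = 13 → n.
Extended square: lon ⌊0.04514/0.00833333⌋ = 5; lat ⌊0.02398/0.00416667⌋ = 5.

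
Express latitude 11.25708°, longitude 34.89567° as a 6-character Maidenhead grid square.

Offset from 180°W / 90°S: lon 214.8957°, lat 101.2571°.
Field: 214.8957/20 → 10 → K, 101.2571/10 → 10 → K; chars KK.
Square: 14.8957/2 → 7, 1.2571/1 → 1; chars 71.
Subsquare: 0.8957/0.0833333 → 10 → k, 0.2571/0.0416667 → 6 → g; chars kg.

KK71kg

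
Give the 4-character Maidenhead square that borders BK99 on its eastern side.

CK09

Longitude square 9; +1 → 10, wraps to 0, carry into field.
Longitude field B = 1; +1 → 2 = C.
The latitude characters are unchanged.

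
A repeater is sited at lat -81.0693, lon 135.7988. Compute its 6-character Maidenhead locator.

PA78vw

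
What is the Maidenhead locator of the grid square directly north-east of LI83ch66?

Longitude extended square 6; +1 → 7.
Latitude extended square 6; +1 → 7.

LI83ch77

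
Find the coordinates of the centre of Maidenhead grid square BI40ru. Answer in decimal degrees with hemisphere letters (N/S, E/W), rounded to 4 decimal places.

9.1458° S, 150.5417° W

Field B=1, I=8: +1·20° lon, +8·10° lat → SW at lon -160°, lat -10°.
Square 4, 0: +4·2° lon, +0·1° lat → SW at lon -152°, lat -10°.
Subsquare r=17, u=20: +17·0.0833333° lon, +20·0.0416667° lat → SW at lon -150.583°, lat -9.16667°.
Cell spans 0.0833333° lon × 0.0416667° lat. Centre is SW corner plus half of each.
latitude 9.1458° S, longitude 150.5417° W.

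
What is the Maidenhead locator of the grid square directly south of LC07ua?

LC06ux

Latitude subsquare a = 0; −1 → -1, wraps to 23 = x, carry into square.
Latitude square 7; −1 → 6.
The longitude characters are unchanged.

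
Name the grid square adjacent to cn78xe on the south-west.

Longitude subsquare x = 23; −1 → 22 = w.
Latitude subsquare e = 4; −1 → 3 = d.

CN78wd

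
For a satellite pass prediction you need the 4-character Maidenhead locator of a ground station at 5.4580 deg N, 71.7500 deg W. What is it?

FJ45

Add 180° to longitude and 90° to latitude: 108.25, 95.46.
Field: lon ⌊108.25/20⌋ = 5 → F; lat ⌊95.46/10⌋ = 9 → J.
Square: lon ⌊8.25/2⌋ = 4; lat ⌊5.46/1⌋ = 5.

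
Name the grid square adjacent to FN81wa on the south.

Latitude subsquare a = 0; −1 → -1, wraps to 23 = x, carry into square.
Latitude square 1; −1 → 0.
The longitude characters are unchanged.

FN80wx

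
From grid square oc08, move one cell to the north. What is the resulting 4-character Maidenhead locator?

OC09

Latitude square 8; +1 → 9.
The longitude characters are unchanged.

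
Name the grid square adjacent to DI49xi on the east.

DI59ai

Longitude subsquare x = 23; +1 → 24, wraps to 0 = a, carry into square.
Longitude square 4; +1 → 5.
The latitude characters are unchanged.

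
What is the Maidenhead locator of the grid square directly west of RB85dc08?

RB85cc98

Longitude extended square 0; −1 → -1, wraps to 9, carry into subsquare.
Longitude subsquare d = 3; −1 → 2 = c.
The latitude characters are unchanged.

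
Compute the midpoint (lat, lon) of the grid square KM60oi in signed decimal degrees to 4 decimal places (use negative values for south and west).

Field K=10, M=12: +10·20° lon, +12·10° lat → SW at lon 20°, lat 30°.
Square 6, 0: +6·2° lon, +0·1° lat → SW at lon 32°, lat 30°.
Subsquare o=14, i=8: +14·0.0833333° lon, +8·0.0416667° lat → SW at lon 33.1667°, lat 30.3333°.
Cell spans 0.0833333° lon × 0.0416667° lat. Centre is SW corner plus half of each.
latitude 30.3542, longitude 33.2083.

30.3542, 33.2083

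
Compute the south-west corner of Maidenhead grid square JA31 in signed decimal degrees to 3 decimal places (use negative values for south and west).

-89.000, 6.000

Field J=9, A=0: +9·20° lon, +0·10° lat → SW at lon 0°, lat -90°.
Square 3, 1: +3·2° lon, +1·1° lat → SW at lon 6°, lat -89°.
latitude -89.000, longitude 6.000.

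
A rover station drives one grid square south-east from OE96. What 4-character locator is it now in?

Longitude square 9; +1 → 10, wraps to 0, carry into field.
Longitude field O = 14; +1 → 15 = P.
Latitude square 6; −1 → 5.

PE05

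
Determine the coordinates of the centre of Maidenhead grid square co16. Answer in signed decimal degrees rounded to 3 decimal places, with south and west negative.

56.500, -137.000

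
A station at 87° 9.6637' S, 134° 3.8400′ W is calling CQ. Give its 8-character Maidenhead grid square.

CA22xu21

Add 180° to longitude and 90° to latitude: 45.93600, 2.83894.
Field: lon ⌊45.93600/20⌋ = 2 → C; lat ⌊2.83894/10⌋ = 0 → A.
Square: lon ⌊5.93600/2⌋ = 2; lat ⌊2.83894/1⌋ = 2.
Subsquare: lon ⌊1.93600/0.0833333⌋ = 23 → x; lat ⌊0.83894/0.0416667⌋ = 20 → u.
Extended square: lon ⌊0.01933/0.00833333⌋ = 2; lat ⌊0.00560/0.00416667⌋ = 1.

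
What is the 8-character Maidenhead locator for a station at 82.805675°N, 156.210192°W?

Add 180° to longitude and 90° to latitude: 23.78981, 172.80568.
Field: 23.78981/20 → 1 → B, 172.80568/10 → 17 → R; chars BR.
Square: 3.78981/2 → 1, 2.80568/1 → 2; chars 12.
Subsquare: 1.78981/0.0833333 → 21 → v, 0.80568/0.0416667 → 19 → t; chars vt.
Extended square: 0.03981/0.00833333 → 4, 0.01401/0.00416667 → 3; chars 43.

BR12vt43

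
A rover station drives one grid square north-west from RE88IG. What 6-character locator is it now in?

RE88hh

Longitude subsquare i = 8; −1 → 7 = h.
Latitude subsquare g = 6; +1 → 7 = h.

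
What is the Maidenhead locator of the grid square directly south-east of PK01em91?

PK01fm00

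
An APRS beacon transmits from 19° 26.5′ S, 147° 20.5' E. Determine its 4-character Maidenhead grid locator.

Offset from 180°W / 90°S: lon 327.34°, lat 70.56°.
Field (20°×10°, letters A–R): lon ⌊327.34/20⌋ = 16 → Q; lat ⌊70.56/10⌋ = 7 → H.
Square (2°×1°, digits 0–9): lon ⌊7.34/2⌋ = 3; lat ⌊0.56/1⌋ = 0.

QH30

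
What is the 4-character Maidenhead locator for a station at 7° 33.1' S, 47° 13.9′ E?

Offset from 180°W / 90°S: lon 227.23°, lat 82.45°.
Field: 227.23/20 → 11 → L, 82.45/10 → 8 → I; chars LI.
Square: 7.23/2 → 3, 2.45/1 → 2; chars 32.

LI32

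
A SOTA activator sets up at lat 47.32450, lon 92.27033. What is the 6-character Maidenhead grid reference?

NN67dh

Add 180° to longitude and 90° to latitude: 272.2703, 137.3245.
Field: 272.2703/20 → 13 → N, 137.3245/10 → 13 → N; chars NN.
Square: 12.2703/2 → 6, 7.3245/1 → 7; chars 67.
Subsquare: 0.2703/0.0833333 → 3 → d, 0.3245/0.0416667 → 7 → h; chars dh.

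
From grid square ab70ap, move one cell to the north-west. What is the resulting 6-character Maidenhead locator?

Longitude subsquare a = 0; −1 → -1, wraps to 23 = x, carry into square.
Longitude square 7; −1 → 6.
Latitude subsquare p = 15; +1 → 16 = q.

AB60xq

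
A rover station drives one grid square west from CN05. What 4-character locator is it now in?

BN95

Longitude square 0; −1 → -1, wraps to 9, carry into field.
Longitude field C = 2; −1 → 1 = B.
The latitude characters are unchanged.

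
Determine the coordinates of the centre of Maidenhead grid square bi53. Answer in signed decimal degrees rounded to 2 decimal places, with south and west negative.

Field B=1, I=8: +1·20° lon, +8·10° lat → SW at lon -160°, lat -10°.
Square 5, 3: +5·2° lon, +3·1° lat → SW at lon -150°, lat -7°.
Cell spans 2° lon × 1° lat. Centre is SW corner plus half of each.
latitude -6.50, longitude -149.00.

-6.50, -149.00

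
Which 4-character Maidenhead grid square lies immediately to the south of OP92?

OP91

Latitude square 2; −1 → 1.
The longitude characters are unchanged.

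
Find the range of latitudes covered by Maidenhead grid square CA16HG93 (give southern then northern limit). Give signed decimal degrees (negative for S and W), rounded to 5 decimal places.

-83.73750, -83.73333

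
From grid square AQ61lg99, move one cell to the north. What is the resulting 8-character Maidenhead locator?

AQ61lh90

Latitude extended square 9; +1 → 10, wraps to 0, carry into subsquare.
Latitude subsquare g = 6; +1 → 7 = h.
The longitude characters are unchanged.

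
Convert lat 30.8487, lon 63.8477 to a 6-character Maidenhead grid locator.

Shift to the Maidenhead origin (180°W, 90°S): lon 243.8477, lat 120.8487.
Field: 243.8477/20 → 12 → M, 120.8487/10 → 12 → M; chars MM.
Square: 3.8477/2 → 1, 0.8487/1 → 0; chars 10.
Subsquare: 1.8477/0.0833333 → 22 → w, 0.8487/0.0416667 → 20 → u; chars wu.

MM10wu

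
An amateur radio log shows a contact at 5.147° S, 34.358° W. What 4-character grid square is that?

HI24

Add 180° to longitude and 90° to latitude: 145.64, 84.85.
Field (20°×10°, letters A–R): lon ⌊145.64/20⌋ = 7 → H; lat ⌊84.85/10⌋ = 8 → I.
Square (2°×1°, digits 0–9): lon ⌊5.64/2⌋ = 2; lat ⌊4.85/1⌋ = 4.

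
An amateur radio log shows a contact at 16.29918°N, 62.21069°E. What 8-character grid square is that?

MK16ch51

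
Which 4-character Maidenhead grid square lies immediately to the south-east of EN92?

FN01

Longitude square 9; +1 → 10, wraps to 0, carry into field.
Longitude field E = 4; +1 → 5 = F.
Latitude square 2; −1 → 1.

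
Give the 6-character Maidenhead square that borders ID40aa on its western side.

ID30xa

Longitude subsquare a = 0; −1 → -1, wraps to 23 = x, carry into square.
Longitude square 4; −1 → 3.
The latitude characters are unchanged.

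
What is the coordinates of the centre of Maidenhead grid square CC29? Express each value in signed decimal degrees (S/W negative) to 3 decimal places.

-60.500, -135.000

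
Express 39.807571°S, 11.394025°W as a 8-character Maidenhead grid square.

Shift to the Maidenhead origin (180°W, 90°S): lon 168.60598, lat 50.19243.
Field: lon ⌊168.60598/20⌋ = 8 → I; lat ⌊50.19243/10⌋ = 5 → F.
Square: lon ⌊8.60598/2⌋ = 4; lat ⌊0.19243/1⌋ = 0.
Subsquare: lon ⌊0.60598/0.0833333⌋ = 7 → h; lat ⌊0.19243/0.0416667⌋ = 4 → e.
Extended square: lon ⌊0.02264/0.00833333⌋ = 2; lat ⌊0.02576/0.00416667⌋ = 6.

IF40he26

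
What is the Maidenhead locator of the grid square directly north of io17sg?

IO17sh

Latitude subsquare g = 6; +1 → 7 = h.
The longitude characters are unchanged.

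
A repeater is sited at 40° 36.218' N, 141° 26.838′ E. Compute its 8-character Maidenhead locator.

QN00ro34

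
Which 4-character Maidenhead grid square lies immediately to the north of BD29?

BE20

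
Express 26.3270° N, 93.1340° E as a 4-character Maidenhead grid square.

Shift to the Maidenhead origin (180°W, 90°S): lon 273.13, lat 116.33.
Field: 273.13/20 → 13 → N, 116.33/10 → 11 → L; chars NL.
Square: 13.13/2 → 6, 6.33/1 → 6; chars 66.

NL66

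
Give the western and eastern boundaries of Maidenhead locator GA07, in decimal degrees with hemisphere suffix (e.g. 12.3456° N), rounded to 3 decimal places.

60.000° W, 58.000° W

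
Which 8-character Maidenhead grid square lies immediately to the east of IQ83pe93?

IQ83qe03

Longitude extended square 9; +1 → 10, wraps to 0, carry into subsquare.
Longitude subsquare p = 15; +1 → 16 = q.
The latitude characters are unchanged.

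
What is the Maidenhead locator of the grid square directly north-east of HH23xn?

Longitude subsquare x = 23; +1 → 24, wraps to 0 = a, carry into square.
Longitude square 2; +1 → 3.
Latitude subsquare n = 13; +1 → 14 = o.

HH33ao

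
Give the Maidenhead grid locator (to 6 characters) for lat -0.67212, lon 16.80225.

JI89jh

Shift to the Maidenhead origin (180°W, 90°S): lon 196.8023, lat 89.3279.
Field: lon ⌊196.8023/20⌋ = 9 → J; lat ⌊89.3279/10⌋ = 8 → I.
Square: lon ⌊16.8023/2⌋ = 8; lat ⌊9.3279/1⌋ = 9.
Subsquare: lon ⌊0.8023/0.0833333⌋ = 9 → j; lat ⌊0.3279/0.0416667⌋ = 7 → h.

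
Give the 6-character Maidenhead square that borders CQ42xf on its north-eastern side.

Longitude subsquare x = 23; +1 → 24, wraps to 0 = a, carry into square.
Longitude square 4; +1 → 5.
Latitude subsquare f = 5; +1 → 6 = g.

CQ52ag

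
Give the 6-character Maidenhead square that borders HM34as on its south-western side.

HM24xr

Longitude subsquare a = 0; −1 → -1, wraps to 23 = x, carry into square.
Longitude square 3; −1 → 2.
Latitude subsquare s = 18; −1 → 17 = r.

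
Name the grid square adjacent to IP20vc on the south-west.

IP20ub

Longitude subsquare v = 21; −1 → 20 = u.
Latitude subsquare c = 2; −1 → 1 = b.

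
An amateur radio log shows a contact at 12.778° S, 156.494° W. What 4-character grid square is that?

BH17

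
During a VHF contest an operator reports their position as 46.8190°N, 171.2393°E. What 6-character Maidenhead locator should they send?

RN56ot

Offset from 180°W / 90°S: lon 351.2393°, lat 136.8190°.
Field: lon ⌊351.2393/20⌋ = 17 → R; lat ⌊136.8190/10⌋ = 13 → N.
Square: lon ⌊11.2393/2⌋ = 5; lat ⌊6.8190/1⌋ = 6.
Subsquare: lon ⌊1.2393/0.0833333⌋ = 14 → o; lat ⌊0.8190/0.0416667⌋ = 19 → t.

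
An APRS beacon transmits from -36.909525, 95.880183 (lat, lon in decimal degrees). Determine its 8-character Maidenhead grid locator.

Offset from 180°W / 90°S: lon 275.88018°, lat 53.09047°.
Field: 275.88018/20 → 13 → N, 53.09047/10 → 5 → F; chars NF.
Square: 15.88018/2 → 7, 3.09047/1 → 3; chars 73.
Subsquare: 1.88018/0.0833333 → 22 → w, 0.09047/0.0416667 → 2 → c; chars wc.
Extended square: 0.04685/0.00833333 → 5, 0.00714/0.00416667 → 1; chars 51.

NF73wc51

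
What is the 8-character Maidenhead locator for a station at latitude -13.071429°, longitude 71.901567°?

MH56ww82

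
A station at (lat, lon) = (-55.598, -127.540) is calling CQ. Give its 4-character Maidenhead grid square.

CD64

Offset from 180°W / 90°S: lon 52.46°, lat 34.40°.
Field: 52.46/20 → 2 → C, 34.40/10 → 3 → D; chars CD.
Square: 12.46/2 → 6, 4.40/1 → 4; chars 64.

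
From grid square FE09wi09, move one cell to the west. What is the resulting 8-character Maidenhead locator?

Longitude extended square 0; −1 → -1, wraps to 9, carry into subsquare.
Longitude subsquare w = 22; −1 → 21 = v.
The latitude characters are unchanged.

FE09vi99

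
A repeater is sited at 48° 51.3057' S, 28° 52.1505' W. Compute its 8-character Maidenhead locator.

HE51nd54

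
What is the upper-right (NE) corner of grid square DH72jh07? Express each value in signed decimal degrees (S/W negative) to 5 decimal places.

-17.67500, -105.24167

Field D=3, H=7: +3·20° lon, +7·10° lat → SW at lon -120°, lat -20°.
Square 7, 2: +7·2° lon, +2·1° lat → SW at lon -106°, lat -18°.
Subsquare j=9, h=7: +9·0.0833333° lon, +7·0.0416667° lat → SW at lon -105.25°, lat -17.7083°.
Extended square 0, 7: +0·0.00833333° lon, +7·0.00416667° lat → SW at lon -105.25°, lat -17.6792°.
Cell spans 0.00833333° lon × 0.00416667° lat. NE corner is SW corner plus one full cell.
latitude -17.67500, longitude -105.24167.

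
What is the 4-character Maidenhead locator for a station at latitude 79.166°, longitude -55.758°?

Shift to the Maidenhead origin (180°W, 90°S): lon 124.24, lat 169.17.
Field: 124.24/20 → 6 → G, 169.17/10 → 16 → Q; chars GQ.
Square: 4.24/2 → 2, 9.17/1 → 9; chars 29.

GQ29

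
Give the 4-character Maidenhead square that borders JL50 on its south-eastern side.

JK69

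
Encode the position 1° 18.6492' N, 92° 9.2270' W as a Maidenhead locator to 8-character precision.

Shift to the Maidenhead origin (180°W, 90°S): lon 87.84622, lat 91.31082.
Field: lon ⌊87.84622/20⌋ = 4 → E; lat ⌊91.31082/10⌋ = 9 → J.
Square: lon ⌊7.84622/2⌋ = 3; lat ⌊1.31082/1⌋ = 1.
Subsquare: lon ⌊1.84622/0.0833333⌋ = 22 → w; lat ⌊0.31082/0.0416667⌋ = 7 → h.
Extended square: lon ⌊0.01288/0.00833333⌋ = 1; lat ⌊0.01915/0.00416667⌋ = 4.

EJ31wh14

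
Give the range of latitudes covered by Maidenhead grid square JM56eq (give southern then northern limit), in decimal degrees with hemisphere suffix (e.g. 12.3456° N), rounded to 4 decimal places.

Field J=9, M=12: +9·20° lon, +12·10° lat → SW at lon 0°, lat 30°.
Square 5, 6: +5·2° lon, +6·1° lat → SW at lon 10°, lat 36°.
Subsquare e=4, q=16: +4·0.0833333° lon, +16·0.0416667° lat → SW at lon 10.3333°, lat 36.6667°.
Cell spans 0.0833333° lon × 0.0416667° lat.
south 36.6667° N, north 36.7083° N.

36.6667° N, 36.7083° N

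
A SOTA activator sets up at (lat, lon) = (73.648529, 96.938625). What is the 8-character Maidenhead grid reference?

NQ83lp25

Add 180° to longitude and 90° to latitude: 276.93863, 163.64853.
Field: lon ⌊276.93863/20⌋ = 13 → N; lat ⌊163.64853/10⌋ = 16 → Q.
Square: lon ⌊16.93863/2⌋ = 8; lat ⌊3.64853/1⌋ = 3.
Subsquare: lon ⌊0.93863/0.0833333⌋ = 11 → l; lat ⌊0.64853/0.0416667⌋ = 15 → p.
Extended square: lon ⌊0.02196/0.00833333⌋ = 2; lat ⌊0.02353/0.00416667⌋ = 5.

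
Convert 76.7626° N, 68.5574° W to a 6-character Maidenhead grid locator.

FQ56rs

Offset from 180°W / 90°S: lon 111.4426°, lat 166.7626°.
Field: lon ⌊111.4426/20⌋ = 5 → F; lat ⌊166.7626/10⌋ = 16 → Q.
Square: lon ⌊11.4426/2⌋ = 5; lat ⌊6.7626/1⌋ = 6.
Subsquare: lon ⌊1.4426/0.0833333⌋ = 17 → r; lat ⌊0.7626/0.0416667⌋ = 18 → s.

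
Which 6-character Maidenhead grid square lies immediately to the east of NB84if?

NB84jf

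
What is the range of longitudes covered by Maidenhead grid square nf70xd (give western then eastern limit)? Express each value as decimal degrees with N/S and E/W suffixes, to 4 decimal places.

95.9167° E, 96.0000° E

Field N=13, F=5: +13·20° lon, +5·10° lat → SW at lon 80°, lat -40°.
Square 7, 0: +7·2° lon, +0·1° lat → SW at lon 94°, lat -40°.
Subsquare x=23, d=3: +23·0.0833333° lon, +3·0.0416667° lat → SW at lon 95.9167°, lat -39.875°.
Cell spans 0.0833333° lon × 0.0416667° lat.
west 95.9167° E, east 96.0000° E.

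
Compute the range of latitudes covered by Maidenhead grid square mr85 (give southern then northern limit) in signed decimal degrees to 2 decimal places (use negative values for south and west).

Field M=12, R=17: +12·20° lon, +17·10° lat → SW at lon 60°, lat 80°.
Square 8, 5: +8·2° lon, +5·1° lat → SW at lon 76°, lat 85°.
Cell spans 2° lon × 1° lat.
south 85.00, north 86.00.

85.00, 86.00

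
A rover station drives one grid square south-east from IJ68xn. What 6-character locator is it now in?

IJ78am

Longitude subsquare x = 23; +1 → 24, wraps to 0 = a, carry into square.
Longitude square 6; +1 → 7.
Latitude subsquare n = 13; −1 → 12 = m.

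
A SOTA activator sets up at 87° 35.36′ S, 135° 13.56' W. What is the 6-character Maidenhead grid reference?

CA22jj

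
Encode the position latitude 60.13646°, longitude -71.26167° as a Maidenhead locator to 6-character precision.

FP40id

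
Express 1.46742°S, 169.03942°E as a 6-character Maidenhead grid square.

RI48mm

Shift to the Maidenhead origin (180°W, 90°S): lon 349.0394, lat 88.5326.
Field (20°×10°, letters A–R): lon ⌊349.0394/20⌋ = 17 → R; lat ⌊88.5326/10⌋ = 8 → I.
Square (2°×1°, digits 0–9): lon ⌊9.0394/2⌋ = 4; lat ⌊8.5326/1⌋ = 8.
Subsquare (5′×2.5′, letters a–x): lon ⌊1.0394/0.0833333⌋ = 12 → m; lat ⌊0.5326/0.0416667⌋ = 12 → m.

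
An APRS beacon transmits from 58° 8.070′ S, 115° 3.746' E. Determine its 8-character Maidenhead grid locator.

Add 180° to longitude and 90° to latitude: 295.06243, 31.86550.
Field: lon ⌊295.06243/20⌋ = 14 → O; lat ⌊31.86550/10⌋ = 3 → D.
Square: lon ⌊15.06243/2⌋ = 7; lat ⌊1.86550/1⌋ = 1.
Subsquare: lon ⌊1.06243/0.0833333⌋ = 12 → m; lat ⌊0.86550/0.0416667⌋ = 20 → u.
Extended square: lon ⌊0.06243/0.00833333⌋ = 7; lat ⌊0.03217/0.00416667⌋ = 7.

OD71mu77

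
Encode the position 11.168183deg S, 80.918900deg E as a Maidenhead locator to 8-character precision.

NH08lt09

Add 180° to longitude and 90° to latitude: 260.91890, 78.83182.
Field: lon ⌊260.91890/20⌋ = 13 → N; lat ⌊78.83182/10⌋ = 7 → H.
Square: lon ⌊0.91890/2⌋ = 0; lat ⌊8.83182/1⌋ = 8.
Subsquare: lon ⌊0.91890/0.0833333⌋ = 11 → l; lat ⌊0.83182/0.0416667⌋ = 19 → t.
Extended square: lon ⌊0.00223/0.00833333⌋ = 0; lat ⌊0.04015/0.00416667⌋ = 9.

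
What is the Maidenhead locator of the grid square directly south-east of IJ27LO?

IJ27mn

Longitude subsquare l = 11; +1 → 12 = m.
Latitude subsquare o = 14; −1 → 13 = n.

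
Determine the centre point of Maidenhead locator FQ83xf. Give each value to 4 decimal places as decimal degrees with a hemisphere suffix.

73.2292° N, 62.0417° W

Field F=5, Q=16: +5·20° lon, +16·10° lat → SW at lon -80°, lat 70°.
Square 8, 3: +8·2° lon, +3·1° lat → SW at lon -64°, lat 73°.
Subsquare x=23, f=5: +23·0.0833333° lon, +5·0.0416667° lat → SW at lon -62.0833°, lat 73.2083°.
Cell spans 0.0833333° lon × 0.0416667° lat. Centre is SW corner plus half of each.
latitude 73.2292° N, longitude 62.0417° W.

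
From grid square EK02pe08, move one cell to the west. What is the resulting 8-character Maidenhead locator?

Longitude extended square 0; −1 → -1, wraps to 9, carry into subsquare.
Longitude subsquare p = 15; −1 → 14 = o.
The latitude characters are unchanged.

EK02oe98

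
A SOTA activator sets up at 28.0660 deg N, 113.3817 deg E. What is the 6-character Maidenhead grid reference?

Shift to the Maidenhead origin (180°W, 90°S): lon 293.3817, lat 118.0660.
Field: 293.3817/20 → 14 → O, 118.0660/10 → 11 → L; chars OL.
Square: 13.3817/2 → 6, 8.0660/1 → 8; chars 68.
Subsquare: 1.3817/0.0833333 → 16 → q, 0.0660/0.0416667 → 1 → b; chars qb.

OL68qb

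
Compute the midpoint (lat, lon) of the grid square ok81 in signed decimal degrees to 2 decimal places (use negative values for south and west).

11.50, 117.00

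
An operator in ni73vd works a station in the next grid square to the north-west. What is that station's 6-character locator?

NI73ue

Longitude subsquare v = 21; −1 → 20 = u.
Latitude subsquare d = 3; +1 → 4 = e.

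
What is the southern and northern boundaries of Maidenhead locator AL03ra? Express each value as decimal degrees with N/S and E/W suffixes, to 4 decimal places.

23.0000° N, 23.0417° N

Field A=0, L=11: +0·20° lon, +11·10° lat → SW at lon -180°, lat 20°.
Square 0, 3: +0·2° lon, +3·1° lat → SW at lon -180°, lat 23°.
Subsquare r=17, a=0: +17·0.0833333° lon, +0·0.0416667° lat → SW at lon -178.583°, lat 23°.
Cell spans 0.0833333° lon × 0.0416667° lat.
south 23.0000° N, north 23.0417° N.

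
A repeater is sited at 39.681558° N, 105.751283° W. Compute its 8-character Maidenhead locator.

Shift to the Maidenhead origin (180°W, 90°S): lon 74.24872, lat 129.68156.
Field (20°×10°, letters A–R): 74.24872/20 → 3 → D, 129.68156/10 → 12 → M; chars DM.
Square (2°×1°, digits 0–9): 14.24872/2 → 7, 9.68156/1 → 9; chars 79.
Subsquare (5′×2.5′, letters a–x): 0.24872/0.0833333 → 2 → c, 0.68156/0.0416667 → 16 → q; chars cq.
Extended square (30″×15″, digits 0–9): 0.08205/0.00833333 → 9, 0.01489/0.00416667 → 3; chars 93.

DM79cq93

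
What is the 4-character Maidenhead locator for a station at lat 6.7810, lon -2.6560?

Offset from 180°W / 90°S: lon 177.34°, lat 96.78°.
Field (20°×10°, letters A–R): 177.34/20 → 8 → I, 96.78/10 → 9 → J; chars IJ.
Square (2°×1°, digits 0–9): 17.34/2 → 8, 6.78/1 → 6; chars 86.

IJ86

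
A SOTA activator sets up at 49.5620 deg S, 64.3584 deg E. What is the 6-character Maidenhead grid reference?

Shift to the Maidenhead origin (180°W, 90°S): lon 244.3584, lat 40.4380.
Field (20°×10°, letters A–R): lon ⌊244.3584/20⌋ = 12 → M; lat ⌊40.4380/10⌋ = 4 → E.
Square (2°×1°, digits 0–9): lon ⌊4.3584/2⌋ = 2; lat ⌊0.4380/1⌋ = 0.
Subsquare (5′×2.5′, letters a–x): lon ⌊0.3584/0.0833333⌋ = 4 → e; lat ⌊0.4380/0.0416667⌋ = 10 → k.

ME20ek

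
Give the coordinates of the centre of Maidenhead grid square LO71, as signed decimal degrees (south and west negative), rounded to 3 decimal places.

Field L=11, O=14: +11·20° lon, +14·10° lat → SW at lon 40°, lat 50°.
Square 7, 1: +7·2° lon, +1·1° lat → SW at lon 54°, lat 51°.
Cell spans 2° lon × 1° lat. Centre is SW corner plus half of each.
latitude 51.500, longitude 55.000.

51.500, 55.000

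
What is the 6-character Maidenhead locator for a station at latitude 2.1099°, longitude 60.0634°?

Offset from 180°W / 90°S: lon 240.0634°, lat 92.1099°.
Field: 240.0634/20 → 12 → M, 92.1099/10 → 9 → J; chars MJ.
Square: 0.0634/2 → 0, 2.1099/1 → 2; chars 02.
Subsquare: 0.0634/0.0833333 → 0 → a, 0.1099/0.0416667 → 2 → c; chars ac.

MJ02ac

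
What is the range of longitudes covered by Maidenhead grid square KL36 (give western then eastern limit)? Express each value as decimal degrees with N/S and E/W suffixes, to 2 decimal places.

26.00° E, 28.00° E

Field K=10, L=11: +10·20° lon, +11·10° lat → SW at lon 20°, lat 20°.
Square 3, 6: +3·2° lon, +6·1° lat → SW at lon 26°, lat 26°.
Cell spans 2° lon × 1° lat.
west 26.00° E, east 28.00° E.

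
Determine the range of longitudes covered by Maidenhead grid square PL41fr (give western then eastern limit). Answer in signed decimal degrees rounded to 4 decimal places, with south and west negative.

128.4167, 128.5000

Field P=15, L=11: +15·20° lon, +11·10° lat → SW at lon 120°, lat 20°.
Square 4, 1: +4·2° lon, +1·1° lat → SW at lon 128°, lat 21°.
Subsquare f=5, r=17: +5·0.0833333° lon, +17·0.0416667° lat → SW at lon 128.417°, lat 21.7083°.
Cell spans 0.0833333° lon × 0.0416667° lat.
west 128.4167, east 128.5000.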